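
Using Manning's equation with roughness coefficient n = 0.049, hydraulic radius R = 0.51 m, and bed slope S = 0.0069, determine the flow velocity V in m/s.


Manning's equation gives V = (1/n) * R^(2/3) * S^(1/2).
First, compute R^(2/3) = 0.51^(2/3) = 0.6383.
Next, S^(1/2) = 0.0069^(1/2) = 0.083066.
Then 1/n = 1/0.049 = 20.41.
V = 20.41 * 0.6383 * 0.083066 = 1.0821 m/s.

1.0821


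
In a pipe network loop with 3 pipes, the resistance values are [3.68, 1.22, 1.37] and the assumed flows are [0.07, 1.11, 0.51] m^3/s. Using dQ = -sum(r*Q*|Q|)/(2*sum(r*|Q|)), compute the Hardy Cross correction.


Numerator terms (r*Q*|Q|): 3.68*0.07*|0.07| = 0.018; 1.22*1.11*|1.11| = 1.5032; 1.37*0.51*|0.51| = 0.3563.
Sum of numerator = 1.8775.
Denominator terms (r*|Q|): 3.68*|0.07| = 0.2576; 1.22*|1.11| = 1.3542; 1.37*|0.51| = 0.6987.
2 * sum of denominator = 2 * 2.3105 = 4.621.
dQ = -1.8775 / 4.621 = -0.4063 m^3/s.

-0.4063


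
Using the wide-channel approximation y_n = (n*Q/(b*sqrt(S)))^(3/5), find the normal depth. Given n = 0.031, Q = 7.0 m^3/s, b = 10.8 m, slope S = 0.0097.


We use the wide-channel approximation y_n = (n*Q/(b*sqrt(S)))^(3/5).
sqrt(S) = sqrt(0.0097) = 0.098489.
Numerator: n*Q = 0.031 * 7.0 = 0.217.
Denominator: b*sqrt(S) = 10.8 * 0.098489 = 1.063681.
arg = 0.204.
y_n = 0.204^(3/5) = 0.3853 m.

0.3853


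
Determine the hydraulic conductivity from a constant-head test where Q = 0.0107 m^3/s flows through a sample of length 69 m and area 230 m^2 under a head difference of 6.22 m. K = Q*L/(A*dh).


From K = Q*L / (A*dh):
Numerator: Q*L = 0.0107 * 69 = 0.7383.
Denominator: A*dh = 230 * 6.22 = 1430.6.
K = 0.7383 / 1430.6 = 0.000516 m/s.

0.000516


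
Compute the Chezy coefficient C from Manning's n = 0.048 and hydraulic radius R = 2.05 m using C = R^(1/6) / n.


The Chezy coefficient relates to Manning's n through C = R^(1/6) / n.
R^(1/6) = 2.05^(1/6) = 1.127091.
C = 1.127091 / 0.048 = 23.48 m^(1/2)/s.

23.48


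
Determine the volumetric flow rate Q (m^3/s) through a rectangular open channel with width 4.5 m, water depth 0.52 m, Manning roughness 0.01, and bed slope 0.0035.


For a rectangular channel, the cross-sectional area A = b * y = 4.5 * 0.52 = 2.34 m^2.
The wetted perimeter P = b + 2y = 4.5 + 2*0.52 = 5.54 m.
Hydraulic radius R = A/P = 2.34/5.54 = 0.4224 m.
Velocity V = (1/n)*R^(2/3)*S^(1/2) = (1/0.01)*0.4224^(2/3)*0.0035^(1/2) = 3.3305 m/s.
Discharge Q = A * V = 2.34 * 3.3305 = 7.793 m^3/s.

7.793


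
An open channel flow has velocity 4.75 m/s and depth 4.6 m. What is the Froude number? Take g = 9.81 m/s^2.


The Froude number is defined as Fr = V / sqrt(g*y).
g*y = 9.81 * 4.6 = 45.126.
sqrt(g*y) = sqrt(45.126) = 6.7176.
Fr = 4.75 / 6.7176 = 0.7071.

0.7071


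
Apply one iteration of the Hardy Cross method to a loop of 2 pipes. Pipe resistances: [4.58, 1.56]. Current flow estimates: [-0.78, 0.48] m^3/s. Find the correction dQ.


Numerator terms (r*Q*|Q|): 4.58*-0.78*|-0.78| = -2.7865; 1.56*0.48*|0.48| = 0.3594.
Sum of numerator = -2.427.
Denominator terms (r*|Q|): 4.58*|-0.78| = 3.5724; 1.56*|0.48| = 0.7488.
2 * sum of denominator = 2 * 4.3212 = 8.6424.
dQ = --2.427 / 8.6424 = 0.2808 m^3/s.

0.2808


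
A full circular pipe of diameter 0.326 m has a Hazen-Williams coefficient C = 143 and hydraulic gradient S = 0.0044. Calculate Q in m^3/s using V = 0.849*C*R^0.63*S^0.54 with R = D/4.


For a full circular pipe, R = D/4 = 0.326/4 = 0.0815 m.
V = 0.849 * 143 * 0.0815^0.63 * 0.0044^0.54
  = 0.849 * 143 * 0.206077 * 0.053391
  = 1.3358 m/s.
Pipe area A = pi*D^2/4 = pi*0.326^2/4 = 0.0835 m^2.
Q = A * V = 0.0835 * 1.3358 = 0.1115 m^3/s.

0.1115


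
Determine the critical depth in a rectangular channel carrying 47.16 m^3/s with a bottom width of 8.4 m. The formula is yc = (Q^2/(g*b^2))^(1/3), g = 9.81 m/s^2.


Using yc = (Q^2 / (g * b^2))^(1/3):
Q^2 = 47.16^2 = 2224.07.
g * b^2 = 9.81 * 8.4^2 = 9.81 * 70.56 = 692.19.
Q^2 / (g*b^2) = 2224.07 / 692.19 = 3.2131.
yc = 3.2131^(1/3) = 1.4756 m.

1.4756


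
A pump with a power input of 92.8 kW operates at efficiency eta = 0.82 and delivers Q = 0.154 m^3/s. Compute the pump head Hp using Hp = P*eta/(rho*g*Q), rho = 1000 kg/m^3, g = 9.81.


Pump head formula: Hp = P * eta / (rho * g * Q).
Numerator: P * eta = 92.8 * 1000 * 0.82 = 76096.0 W.
Denominator: rho * g * Q = 1000 * 9.81 * 0.154 = 1510.74.
Hp = 76096.0 / 1510.74 = 50.37 m.

50.37


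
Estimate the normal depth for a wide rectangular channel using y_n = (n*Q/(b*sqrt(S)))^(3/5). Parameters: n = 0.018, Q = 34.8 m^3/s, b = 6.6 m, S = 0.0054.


We use the wide-channel approximation y_n = (n*Q/(b*sqrt(S)))^(3/5).
sqrt(S) = sqrt(0.0054) = 0.073485.
Numerator: n*Q = 0.018 * 34.8 = 0.6264.
Denominator: b*sqrt(S) = 6.6 * 0.073485 = 0.485001.
arg = 1.2915.
y_n = 1.2915^(3/5) = 1.1659 m.

1.1659


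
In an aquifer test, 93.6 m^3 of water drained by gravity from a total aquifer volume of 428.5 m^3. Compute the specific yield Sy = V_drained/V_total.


Specific yield Sy = Volume drained / Total volume.
Sy = 93.6 / 428.5
   = 0.2184.

0.2184


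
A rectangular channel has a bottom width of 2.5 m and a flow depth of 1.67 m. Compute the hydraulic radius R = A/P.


For a rectangular section:
Flow area A = b * y = 2.5 * 1.67 = 4.17 m^2.
Wetted perimeter P = b + 2y = 2.5 + 2*1.67 = 5.84 m.
Hydraulic radius R = A/P = 4.17 / 5.84 = 0.7149 m.

0.7149


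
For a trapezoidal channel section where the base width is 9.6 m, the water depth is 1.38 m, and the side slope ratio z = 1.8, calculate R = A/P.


For a trapezoidal section with side slope z:
A = (b + z*y)*y = (9.6 + 1.8*1.38)*1.38 = 16.676 m^2.
P = b + 2*y*sqrt(1 + z^2) = 9.6 + 2*1.38*sqrt(1 + 1.8^2) = 15.283 m.
R = A/P = 16.676 / 15.283 = 1.0911 m.

1.0911


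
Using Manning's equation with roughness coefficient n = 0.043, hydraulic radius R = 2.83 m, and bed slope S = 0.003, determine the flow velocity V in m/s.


Manning's equation gives V = (1/n) * R^(2/3) * S^(1/2).
First, compute R^(2/3) = 2.83^(2/3) = 2.0007.
Next, S^(1/2) = 0.003^(1/2) = 0.054772.
Then 1/n = 1/0.043 = 23.26.
V = 23.26 * 2.0007 * 0.054772 = 2.5485 m/s.

2.5485


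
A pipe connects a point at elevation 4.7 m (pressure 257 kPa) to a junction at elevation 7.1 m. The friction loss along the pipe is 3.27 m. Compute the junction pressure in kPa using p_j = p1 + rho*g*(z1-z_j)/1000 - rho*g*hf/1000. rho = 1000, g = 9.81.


Junction pressure: p_j = p1 + rho*g*(z1 - z_j)/1000 - rho*g*hf/1000.
Elevation term = 1000*9.81*(4.7 - 7.1)/1000 = -23.544 kPa.
Friction term = 1000*9.81*3.27/1000 = 32.079 kPa.
p_j = 257 + -23.544 - 32.079 = 201.38 kPa.

201.38


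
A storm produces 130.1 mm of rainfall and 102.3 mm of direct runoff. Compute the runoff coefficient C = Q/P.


The runoff coefficient C = runoff depth / rainfall depth.
C = 102.3 / 130.1
  = 0.7863.

0.7863


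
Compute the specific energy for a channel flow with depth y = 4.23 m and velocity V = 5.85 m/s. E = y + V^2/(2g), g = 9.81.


Specific energy E = y + V^2/(2g).
Velocity head = V^2/(2g) = 5.85^2 / (2*9.81) = 34.2225 / 19.62 = 1.7443 m.
E = 4.23 + 1.7443 = 5.9743 m.

5.9743


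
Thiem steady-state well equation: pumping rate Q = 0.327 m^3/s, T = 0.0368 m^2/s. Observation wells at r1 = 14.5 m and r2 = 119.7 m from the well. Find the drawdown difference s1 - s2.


Thiem equation: s1 - s2 = Q/(2*pi*T) * ln(r2/r1).
ln(r2/r1) = ln(119.7/14.5) = 2.1108.
Q/(2*pi*T) = 0.327 / (2*pi*0.0368) = 0.327 / 0.2312 = 1.4142.
s1 - s2 = 1.4142 * 2.1108 = 2.9852 m.

2.9852


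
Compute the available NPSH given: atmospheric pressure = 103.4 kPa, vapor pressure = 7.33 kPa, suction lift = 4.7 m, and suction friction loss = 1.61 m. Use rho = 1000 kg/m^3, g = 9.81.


NPSHa = p_atm/(rho*g) - z_s - hf_s - p_vap/(rho*g).
p_atm/(rho*g) = 103.4*1000 / (1000*9.81) = 10.54 m.
p_vap/(rho*g) = 7.33*1000 / (1000*9.81) = 0.747 m.
NPSHa = 10.54 - 4.7 - 1.61 - 0.747
      = 3.48 m.

3.48


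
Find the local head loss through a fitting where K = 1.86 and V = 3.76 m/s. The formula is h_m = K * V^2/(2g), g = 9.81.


Minor loss formula: h_m = K * V^2/(2g).
V^2 = 3.76^2 = 14.1376.
V^2/(2g) = 14.1376 / 19.62 = 0.7206 m.
h_m = 1.86 * 0.7206 = 1.3403 m.

1.3403


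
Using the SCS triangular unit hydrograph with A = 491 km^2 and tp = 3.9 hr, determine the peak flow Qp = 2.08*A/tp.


SCS formula: Qp = 2.08 * A / tp.
Qp = 2.08 * 491 / 3.9
   = 1021.28 / 3.9
   = 261.87 m^3/s per cm.

261.87


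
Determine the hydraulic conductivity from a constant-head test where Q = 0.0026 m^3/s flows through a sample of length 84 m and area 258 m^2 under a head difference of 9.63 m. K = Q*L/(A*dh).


From K = Q*L / (A*dh):
Numerator: Q*L = 0.0026 * 84 = 0.2184.
Denominator: A*dh = 258 * 9.63 = 2484.54.
K = 0.2184 / 2484.54 = 8.8e-05 m/s.

8.8e-05


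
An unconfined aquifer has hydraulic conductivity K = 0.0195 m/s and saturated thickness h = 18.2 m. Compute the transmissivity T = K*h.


Transmissivity is defined as T = K * h.
T = 0.0195 * 18.2
  = 0.3549 m^2/s.

0.3549


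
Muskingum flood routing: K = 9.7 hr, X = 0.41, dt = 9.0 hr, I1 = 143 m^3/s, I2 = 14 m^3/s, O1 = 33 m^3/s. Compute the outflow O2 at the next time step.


Muskingum coefficients:
denom = 2*K*(1-X) + dt = 2*9.7*(1-0.41) + 9.0 = 20.446.
C0 = (dt - 2*K*X)/denom = (9.0 - 2*9.7*0.41)/20.446 = 0.0512.
C1 = (dt + 2*K*X)/denom = (9.0 + 2*9.7*0.41)/20.446 = 0.8292.
C2 = (2*K*(1-X) - dt)/denom = 0.1196.
O2 = C0*I2 + C1*I1 + C2*O1
   = 0.0512*14 + 0.8292*143 + 0.1196*33
   = 123.24 m^3/s.

123.24


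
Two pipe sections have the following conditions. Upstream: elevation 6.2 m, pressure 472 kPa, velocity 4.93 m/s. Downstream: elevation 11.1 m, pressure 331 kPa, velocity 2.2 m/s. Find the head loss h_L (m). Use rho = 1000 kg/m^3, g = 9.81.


Total head at each section: H = z + p/(rho*g) + V^2/(2g).
H1 = 6.2 + 472*1000/(1000*9.81) + 4.93^2/(2*9.81)
   = 6.2 + 48.114 + 1.2388
   = 55.553 m.
H2 = 11.1 + 331*1000/(1000*9.81) + 2.2^2/(2*9.81)
   = 11.1 + 33.741 + 0.2467
   = 45.088 m.
h_L = H1 - H2 = 55.553 - 45.088 = 10.465 m.

10.465


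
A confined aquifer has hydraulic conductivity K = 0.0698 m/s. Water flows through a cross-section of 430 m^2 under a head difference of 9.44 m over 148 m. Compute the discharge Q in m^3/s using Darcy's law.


Darcy's law: Q = K * A * i, where i = dh/L.
Hydraulic gradient i = 9.44 / 148 = 0.063784.
Q = 0.0698 * 430 * 0.063784
  = 1.9144 m^3/s.

1.9144


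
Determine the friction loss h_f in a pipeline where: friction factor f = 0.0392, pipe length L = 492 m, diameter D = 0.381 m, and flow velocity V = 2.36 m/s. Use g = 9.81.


Darcy-Weisbach equation: h_f = f * (L/D) * V^2/(2g).
f * L/D = 0.0392 * 492/0.381 = 50.6205.
V^2/(2g) = 2.36^2 / (2*9.81) = 5.5696 / 19.62 = 0.2839 m.
h_f = 50.6205 * 0.2839 = 14.37 m.

14.37


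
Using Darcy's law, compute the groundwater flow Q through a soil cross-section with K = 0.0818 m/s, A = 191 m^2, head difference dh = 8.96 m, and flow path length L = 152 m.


Darcy's law: Q = K * A * i, where i = dh/L.
Hydraulic gradient i = 8.96 / 152 = 0.058947.
Q = 0.0818 * 191 * 0.058947
  = 0.921 m^3/s.

0.921


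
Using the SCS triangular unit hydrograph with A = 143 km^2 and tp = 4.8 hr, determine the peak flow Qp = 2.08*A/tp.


SCS formula: Qp = 2.08 * A / tp.
Qp = 2.08 * 143 / 4.8
   = 297.44 / 4.8
   = 61.97 m^3/s per cm.

61.97


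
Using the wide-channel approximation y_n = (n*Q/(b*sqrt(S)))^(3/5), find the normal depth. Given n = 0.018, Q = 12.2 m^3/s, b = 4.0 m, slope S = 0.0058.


We use the wide-channel approximation y_n = (n*Q/(b*sqrt(S)))^(3/5).
sqrt(S) = sqrt(0.0058) = 0.076158.
Numerator: n*Q = 0.018 * 12.2 = 0.2196.
Denominator: b*sqrt(S) = 4.0 * 0.076158 = 0.304632.
arg = 0.7209.
y_n = 0.7209^(3/5) = 0.8217 m.

0.8217


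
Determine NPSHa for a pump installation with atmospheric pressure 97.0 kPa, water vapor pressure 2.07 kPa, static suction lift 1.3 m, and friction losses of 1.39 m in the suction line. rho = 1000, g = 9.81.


NPSHa = p_atm/(rho*g) - z_s - hf_s - p_vap/(rho*g).
p_atm/(rho*g) = 97.0*1000 / (1000*9.81) = 9.888 m.
p_vap/(rho*g) = 2.07*1000 / (1000*9.81) = 0.211 m.
NPSHa = 9.888 - 1.3 - 1.39 - 0.211
      = 6.99 m.

6.99


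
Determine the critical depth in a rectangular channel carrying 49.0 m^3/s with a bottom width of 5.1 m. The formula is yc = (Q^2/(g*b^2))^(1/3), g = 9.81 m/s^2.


Using yc = (Q^2 / (g * b^2))^(1/3):
Q^2 = 49.0^2 = 2401.0.
g * b^2 = 9.81 * 5.1^2 = 9.81 * 26.01 = 255.16.
Q^2 / (g*b^2) = 2401.0 / 255.16 = 9.4098.
yc = 9.4098^(1/3) = 2.1112 m.

2.1112


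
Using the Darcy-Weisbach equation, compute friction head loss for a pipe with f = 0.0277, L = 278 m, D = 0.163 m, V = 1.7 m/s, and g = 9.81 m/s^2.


Darcy-Weisbach equation: h_f = f * (L/D) * V^2/(2g).
f * L/D = 0.0277 * 278/0.163 = 47.2429.
V^2/(2g) = 1.7^2 / (2*9.81) = 2.89 / 19.62 = 0.1473 m.
h_f = 47.2429 * 0.1473 = 6.959 m.

6.959


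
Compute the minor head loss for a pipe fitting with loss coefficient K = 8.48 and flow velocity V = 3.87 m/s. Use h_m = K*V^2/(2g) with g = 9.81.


Minor loss formula: h_m = K * V^2/(2g).
V^2 = 3.87^2 = 14.9769.
V^2/(2g) = 14.9769 / 19.62 = 0.7633 m.
h_m = 8.48 * 0.7633 = 6.4732 m.

6.4732


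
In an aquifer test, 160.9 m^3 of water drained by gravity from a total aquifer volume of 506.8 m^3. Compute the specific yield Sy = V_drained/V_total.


Specific yield Sy = Volume drained / Total volume.
Sy = 160.9 / 506.8
   = 0.3175.

0.3175


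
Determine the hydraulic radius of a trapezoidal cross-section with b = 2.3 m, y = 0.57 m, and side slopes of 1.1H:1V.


For a trapezoidal section with side slope z:
A = (b + z*y)*y = (2.3 + 1.1*0.57)*0.57 = 1.668 m^2.
P = b + 2*y*sqrt(1 + z^2) = 2.3 + 2*0.57*sqrt(1 + 1.1^2) = 3.995 m.
R = A/P = 1.668 / 3.995 = 0.4176 m.

0.4176


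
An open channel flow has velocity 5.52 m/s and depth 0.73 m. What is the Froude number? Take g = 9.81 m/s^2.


The Froude number is defined as Fr = V / sqrt(g*y).
g*y = 9.81 * 0.73 = 7.1613.
sqrt(g*y) = sqrt(7.1613) = 2.6761.
Fr = 5.52 / 2.6761 = 2.0627.

2.0627


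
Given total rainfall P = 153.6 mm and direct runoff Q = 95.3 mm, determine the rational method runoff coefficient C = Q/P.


The runoff coefficient C = runoff depth / rainfall depth.
C = 95.3 / 153.6
  = 0.6204.

0.6204


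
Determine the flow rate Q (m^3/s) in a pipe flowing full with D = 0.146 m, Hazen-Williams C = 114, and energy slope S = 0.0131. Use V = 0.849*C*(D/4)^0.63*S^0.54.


For a full circular pipe, R = D/4 = 0.146/4 = 0.0365 m.
V = 0.849 * 114 * 0.0365^0.63 * 0.0131^0.54
  = 0.849 * 114 * 0.124235 * 0.096234
  = 1.1571 m/s.
Pipe area A = pi*D^2/4 = pi*0.146^2/4 = 0.0167 m^2.
Q = A * V = 0.0167 * 1.1571 = 0.0194 m^3/s.

0.0194


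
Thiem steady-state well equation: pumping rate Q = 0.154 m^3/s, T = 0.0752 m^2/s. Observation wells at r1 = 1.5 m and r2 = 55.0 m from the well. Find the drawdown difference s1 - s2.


Thiem equation: s1 - s2 = Q/(2*pi*T) * ln(r2/r1).
ln(r2/r1) = ln(55.0/1.5) = 3.6019.
Q/(2*pi*T) = 0.154 / (2*pi*0.0752) = 0.154 / 0.4725 = 0.3259.
s1 - s2 = 0.3259 * 3.6019 = 1.174 m.

1.174


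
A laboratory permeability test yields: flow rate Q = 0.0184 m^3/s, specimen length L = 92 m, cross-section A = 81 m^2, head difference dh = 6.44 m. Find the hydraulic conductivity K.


From K = Q*L / (A*dh):
Numerator: Q*L = 0.0184 * 92 = 1.6928.
Denominator: A*dh = 81 * 6.44 = 521.64.
K = 1.6928 / 521.64 = 0.003245 m/s.

0.003245


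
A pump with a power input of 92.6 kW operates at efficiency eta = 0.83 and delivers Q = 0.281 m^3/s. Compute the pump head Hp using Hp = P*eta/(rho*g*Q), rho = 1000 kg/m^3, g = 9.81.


Pump head formula: Hp = P * eta / (rho * g * Q).
Numerator: P * eta = 92.6 * 1000 * 0.83 = 76858.0 W.
Denominator: rho * g * Q = 1000 * 9.81 * 0.281 = 2756.61.
Hp = 76858.0 / 2756.61 = 27.88 m.

27.88


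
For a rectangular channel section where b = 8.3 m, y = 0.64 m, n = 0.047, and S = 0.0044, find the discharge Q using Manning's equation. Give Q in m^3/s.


For a rectangular channel, the cross-sectional area A = b * y = 8.3 * 0.64 = 5.31 m^2.
The wetted perimeter P = b + 2y = 8.3 + 2*0.64 = 9.58 m.
Hydraulic radius R = A/P = 5.31/9.58 = 0.5545 m.
Velocity V = (1/n)*R^(2/3)*S^(1/2) = (1/0.047)*0.5545^(2/3)*0.0044^(1/2) = 0.9526 m/s.
Discharge Q = A * V = 5.31 * 0.9526 = 5.06 m^3/s.

5.06


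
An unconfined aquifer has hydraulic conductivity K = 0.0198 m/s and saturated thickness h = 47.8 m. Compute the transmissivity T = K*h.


Transmissivity is defined as T = K * h.
T = 0.0198 * 47.8
  = 0.9464 m^2/s.

0.9464


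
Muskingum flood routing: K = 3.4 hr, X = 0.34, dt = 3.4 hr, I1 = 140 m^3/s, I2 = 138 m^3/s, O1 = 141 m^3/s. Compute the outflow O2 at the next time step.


Muskingum coefficients:
denom = 2*K*(1-X) + dt = 2*3.4*(1-0.34) + 3.4 = 7.888.
C0 = (dt - 2*K*X)/denom = (3.4 - 2*3.4*0.34)/7.888 = 0.1379.
C1 = (dt + 2*K*X)/denom = (3.4 + 2*3.4*0.34)/7.888 = 0.7241.
C2 = (2*K*(1-X) - dt)/denom = 0.1379.
O2 = C0*I2 + C1*I1 + C2*O1
   = 0.1379*138 + 0.7241*140 + 0.1379*141
   = 139.86 m^3/s.

139.86


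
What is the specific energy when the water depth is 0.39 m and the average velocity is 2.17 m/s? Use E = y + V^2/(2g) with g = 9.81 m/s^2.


Specific energy E = y + V^2/(2g).
Velocity head = V^2/(2g) = 2.17^2 / (2*9.81) = 4.7089 / 19.62 = 0.24 m.
E = 0.39 + 0.24 = 0.63 m.

0.63


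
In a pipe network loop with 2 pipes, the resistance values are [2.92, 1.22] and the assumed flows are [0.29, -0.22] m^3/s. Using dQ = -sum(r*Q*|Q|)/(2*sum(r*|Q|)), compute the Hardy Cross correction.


Numerator terms (r*Q*|Q|): 2.92*0.29*|0.29| = 0.2456; 1.22*-0.22*|-0.22| = -0.059.
Sum of numerator = 0.1865.
Denominator terms (r*|Q|): 2.92*|0.29| = 0.8468; 1.22*|-0.22| = 0.2684.
2 * sum of denominator = 2 * 1.1152 = 2.2304.
dQ = -0.1865 / 2.2304 = -0.0836 m^3/s.

-0.0836


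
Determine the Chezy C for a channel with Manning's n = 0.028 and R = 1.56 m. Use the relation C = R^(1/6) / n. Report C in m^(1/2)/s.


The Chezy coefficient relates to Manning's n through C = R^(1/6) / n.
R^(1/6) = 1.56^(1/6) = 1.07693.
C = 1.07693 / 0.028 = 38.46 m^(1/2)/s.

38.46


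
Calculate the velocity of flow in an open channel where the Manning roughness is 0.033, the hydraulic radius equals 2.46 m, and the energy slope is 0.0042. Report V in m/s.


Manning's equation gives V = (1/n) * R^(2/3) * S^(1/2).
First, compute R^(2/3) = 2.46^(2/3) = 1.8223.
Next, S^(1/2) = 0.0042^(1/2) = 0.064807.
Then 1/n = 1/0.033 = 30.3.
V = 30.3 * 1.8223 * 0.064807 = 3.5788 m/s.

3.5788


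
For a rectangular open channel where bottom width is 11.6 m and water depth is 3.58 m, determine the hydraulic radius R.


For a rectangular section:
Flow area A = b * y = 11.6 * 3.58 = 41.53 m^2.
Wetted perimeter P = b + 2y = 11.6 + 2*3.58 = 18.76 m.
Hydraulic radius R = A/P = 41.53 / 18.76 = 2.2136 m.

2.2136


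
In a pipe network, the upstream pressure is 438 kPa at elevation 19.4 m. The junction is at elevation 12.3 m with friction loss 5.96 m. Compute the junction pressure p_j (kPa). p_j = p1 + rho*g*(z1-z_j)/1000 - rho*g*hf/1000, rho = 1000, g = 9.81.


Junction pressure: p_j = p1 + rho*g*(z1 - z_j)/1000 - rho*g*hf/1000.
Elevation term = 1000*9.81*(19.4 - 12.3)/1000 = 69.651 kPa.
Friction term = 1000*9.81*5.96/1000 = 58.468 kPa.
p_j = 438 + 69.651 - 58.468 = 449.18 kPa.

449.18


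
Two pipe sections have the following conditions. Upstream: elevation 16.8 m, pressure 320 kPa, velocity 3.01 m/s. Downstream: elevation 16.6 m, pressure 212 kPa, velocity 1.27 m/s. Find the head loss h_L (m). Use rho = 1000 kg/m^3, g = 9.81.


Total head at each section: H = z + p/(rho*g) + V^2/(2g).
H1 = 16.8 + 320*1000/(1000*9.81) + 3.01^2/(2*9.81)
   = 16.8 + 32.62 + 0.4618
   = 49.882 m.
H2 = 16.6 + 212*1000/(1000*9.81) + 1.27^2/(2*9.81)
   = 16.6 + 21.611 + 0.0822
   = 38.293 m.
h_L = H1 - H2 = 49.882 - 38.293 = 11.589 m.

11.589


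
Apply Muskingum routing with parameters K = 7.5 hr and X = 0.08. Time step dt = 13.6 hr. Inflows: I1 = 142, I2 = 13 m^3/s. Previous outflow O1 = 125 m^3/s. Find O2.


Muskingum coefficients:
denom = 2*K*(1-X) + dt = 2*7.5*(1-0.08) + 13.6 = 27.4.
C0 = (dt - 2*K*X)/denom = (13.6 - 2*7.5*0.08)/27.4 = 0.4526.
C1 = (dt + 2*K*X)/denom = (13.6 + 2*7.5*0.08)/27.4 = 0.5401.
C2 = (2*K*(1-X) - dt)/denom = 0.0073.
O2 = C0*I2 + C1*I1 + C2*O1
   = 0.4526*13 + 0.5401*142 + 0.0073*125
   = 83.5 m^3/s.

83.5


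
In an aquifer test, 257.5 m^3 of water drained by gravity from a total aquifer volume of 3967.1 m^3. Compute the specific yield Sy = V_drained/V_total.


Specific yield Sy = Volume drained / Total volume.
Sy = 257.5 / 3967.1
   = 0.0649.

0.0649


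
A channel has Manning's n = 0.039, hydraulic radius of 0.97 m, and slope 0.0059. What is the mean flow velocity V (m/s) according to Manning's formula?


Manning's equation gives V = (1/n) * R^(2/3) * S^(1/2).
First, compute R^(2/3) = 0.97^(2/3) = 0.9799.
Next, S^(1/2) = 0.0059^(1/2) = 0.076811.
Then 1/n = 1/0.039 = 25.64.
V = 25.64 * 0.9799 * 0.076811 = 1.9299 m/s.

1.9299


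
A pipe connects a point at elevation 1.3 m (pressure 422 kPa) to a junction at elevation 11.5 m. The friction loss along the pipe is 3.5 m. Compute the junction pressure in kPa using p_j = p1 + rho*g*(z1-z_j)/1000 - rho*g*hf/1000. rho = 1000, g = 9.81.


Junction pressure: p_j = p1 + rho*g*(z1 - z_j)/1000 - rho*g*hf/1000.
Elevation term = 1000*9.81*(1.3 - 11.5)/1000 = -100.062 kPa.
Friction term = 1000*9.81*3.5/1000 = 34.335 kPa.
p_j = 422 + -100.062 - 34.335 = 287.6 kPa.

287.6


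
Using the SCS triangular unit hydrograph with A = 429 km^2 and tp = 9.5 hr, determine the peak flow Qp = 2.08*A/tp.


SCS formula: Qp = 2.08 * A / tp.
Qp = 2.08 * 429 / 9.5
   = 892.32 / 9.5
   = 93.93 m^3/s per cm.

93.93


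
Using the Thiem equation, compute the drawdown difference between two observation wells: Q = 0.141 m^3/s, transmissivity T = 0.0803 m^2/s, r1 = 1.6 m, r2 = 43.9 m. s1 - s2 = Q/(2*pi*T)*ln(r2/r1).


Thiem equation: s1 - s2 = Q/(2*pi*T) * ln(r2/r1).
ln(r2/r1) = ln(43.9/1.6) = 3.3119.
Q/(2*pi*T) = 0.141 / (2*pi*0.0803) = 0.141 / 0.5045 = 0.2795.
s1 - s2 = 0.2795 * 3.3119 = 0.9256 m.

0.9256


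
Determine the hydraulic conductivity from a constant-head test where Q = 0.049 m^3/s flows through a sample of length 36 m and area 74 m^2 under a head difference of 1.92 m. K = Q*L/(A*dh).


From K = Q*L / (A*dh):
Numerator: Q*L = 0.049 * 36 = 1.764.
Denominator: A*dh = 74 * 1.92 = 142.08.
K = 1.764 / 142.08 = 0.012416 m/s.

0.012416


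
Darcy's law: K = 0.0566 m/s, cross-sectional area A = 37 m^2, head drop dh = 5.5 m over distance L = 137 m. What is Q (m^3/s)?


Darcy's law: Q = K * A * i, where i = dh/L.
Hydraulic gradient i = 5.5 / 137 = 0.040146.
Q = 0.0566 * 37 * 0.040146
  = 0.0841 m^3/s.

0.0841


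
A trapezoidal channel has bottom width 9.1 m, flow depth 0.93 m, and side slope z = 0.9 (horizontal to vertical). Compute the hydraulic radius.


For a trapezoidal section with side slope z:
A = (b + z*y)*y = (9.1 + 0.9*0.93)*0.93 = 9.241 m^2.
P = b + 2*y*sqrt(1 + z^2) = 9.1 + 2*0.93*sqrt(1 + 0.9^2) = 11.602 m.
R = A/P = 9.241 / 11.602 = 0.7965 m.

0.7965


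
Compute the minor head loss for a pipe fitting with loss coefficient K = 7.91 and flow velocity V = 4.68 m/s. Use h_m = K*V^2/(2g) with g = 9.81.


Minor loss formula: h_m = K * V^2/(2g).
V^2 = 4.68^2 = 21.9024.
V^2/(2g) = 21.9024 / 19.62 = 1.1163 m.
h_m = 7.91 * 1.1163 = 8.8302 m.

8.8302


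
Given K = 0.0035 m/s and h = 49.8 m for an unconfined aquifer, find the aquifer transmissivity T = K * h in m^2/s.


Transmissivity is defined as T = K * h.
T = 0.0035 * 49.8
  = 0.1743 m^2/s.

0.1743


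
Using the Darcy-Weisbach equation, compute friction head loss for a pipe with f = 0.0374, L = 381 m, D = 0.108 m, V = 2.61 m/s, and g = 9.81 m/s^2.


Darcy-Weisbach equation: h_f = f * (L/D) * V^2/(2g).
f * L/D = 0.0374 * 381/0.108 = 131.9389.
V^2/(2g) = 2.61^2 / (2*9.81) = 6.8121 / 19.62 = 0.3472 m.
h_f = 131.9389 * 0.3472 = 45.809 m.

45.809


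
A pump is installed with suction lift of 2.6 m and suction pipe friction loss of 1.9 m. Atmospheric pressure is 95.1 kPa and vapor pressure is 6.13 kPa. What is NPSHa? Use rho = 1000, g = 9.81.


NPSHa = p_atm/(rho*g) - z_s - hf_s - p_vap/(rho*g).
p_atm/(rho*g) = 95.1*1000 / (1000*9.81) = 9.694 m.
p_vap/(rho*g) = 6.13*1000 / (1000*9.81) = 0.625 m.
NPSHa = 9.694 - 2.6 - 1.9 - 0.625
      = 4.57 m.

4.57


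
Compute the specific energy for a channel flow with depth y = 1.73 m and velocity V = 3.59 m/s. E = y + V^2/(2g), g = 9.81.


Specific energy E = y + V^2/(2g).
Velocity head = V^2/(2g) = 3.59^2 / (2*9.81) = 12.8881 / 19.62 = 0.6569 m.
E = 1.73 + 0.6569 = 2.3869 m.

2.3869


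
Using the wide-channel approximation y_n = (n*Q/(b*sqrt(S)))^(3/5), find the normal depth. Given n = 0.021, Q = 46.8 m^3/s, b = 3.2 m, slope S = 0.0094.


We use the wide-channel approximation y_n = (n*Q/(b*sqrt(S)))^(3/5).
sqrt(S) = sqrt(0.0094) = 0.096954.
Numerator: n*Q = 0.021 * 46.8 = 0.9828.
Denominator: b*sqrt(S) = 3.2 * 0.096954 = 0.310253.
arg = 3.1678.
y_n = 3.1678^(3/5) = 1.9973 m.

1.9973


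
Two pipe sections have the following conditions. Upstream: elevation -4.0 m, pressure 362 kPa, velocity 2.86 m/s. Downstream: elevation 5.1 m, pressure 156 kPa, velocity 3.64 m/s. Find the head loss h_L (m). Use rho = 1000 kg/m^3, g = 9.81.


Total head at each section: H = z + p/(rho*g) + V^2/(2g).
H1 = -4.0 + 362*1000/(1000*9.81) + 2.86^2/(2*9.81)
   = -4.0 + 36.901 + 0.4169
   = 33.318 m.
H2 = 5.1 + 156*1000/(1000*9.81) + 3.64^2/(2*9.81)
   = 5.1 + 15.902 + 0.6753
   = 21.677 m.
h_L = H1 - H2 = 33.318 - 21.677 = 11.641 m.

11.641


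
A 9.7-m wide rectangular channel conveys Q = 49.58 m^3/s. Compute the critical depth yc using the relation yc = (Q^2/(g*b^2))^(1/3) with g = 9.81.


Using yc = (Q^2 / (g * b^2))^(1/3):
Q^2 = 49.58^2 = 2458.18.
g * b^2 = 9.81 * 9.7^2 = 9.81 * 94.09 = 923.02.
Q^2 / (g*b^2) = 2458.18 / 923.02 = 2.6632.
yc = 2.6632^(1/3) = 1.3861 m.

1.3861


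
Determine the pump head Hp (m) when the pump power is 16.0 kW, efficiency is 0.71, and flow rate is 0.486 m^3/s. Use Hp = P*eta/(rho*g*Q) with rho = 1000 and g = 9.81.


Pump head formula: Hp = P * eta / (rho * g * Q).
Numerator: P * eta = 16.0 * 1000 * 0.71 = 11360.0 W.
Denominator: rho * g * Q = 1000 * 9.81 * 0.486 = 4767.66.
Hp = 11360.0 / 4767.66 = 2.38 m.

2.38


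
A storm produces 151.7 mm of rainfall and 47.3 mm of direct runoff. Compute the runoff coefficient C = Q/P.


The runoff coefficient C = runoff depth / rainfall depth.
C = 47.3 / 151.7
  = 0.3118.

0.3118


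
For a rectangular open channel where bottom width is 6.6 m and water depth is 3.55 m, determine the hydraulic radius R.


For a rectangular section:
Flow area A = b * y = 6.6 * 3.55 = 23.43 m^2.
Wetted perimeter P = b + 2y = 6.6 + 2*3.55 = 13.7 m.
Hydraulic radius R = A/P = 23.43 / 13.7 = 1.7102 m.

1.7102


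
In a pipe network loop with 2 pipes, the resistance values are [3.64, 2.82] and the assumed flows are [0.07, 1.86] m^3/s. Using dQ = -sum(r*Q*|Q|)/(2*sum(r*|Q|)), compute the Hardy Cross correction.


Numerator terms (r*Q*|Q|): 3.64*0.07*|0.07| = 0.0178; 2.82*1.86*|1.86| = 9.7561.
Sum of numerator = 9.7739.
Denominator terms (r*|Q|): 3.64*|0.07| = 0.2548; 2.82*|1.86| = 5.2452.
2 * sum of denominator = 2 * 5.5 = 11.0.
dQ = -9.7739 / 11.0 = -0.8885 m^3/s.

-0.8885


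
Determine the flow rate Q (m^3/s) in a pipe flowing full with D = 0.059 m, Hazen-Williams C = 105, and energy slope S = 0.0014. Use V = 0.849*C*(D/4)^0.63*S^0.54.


For a full circular pipe, R = D/4 = 0.059/4 = 0.0147 m.
V = 0.849 * 105 * 0.0147^0.63 * 0.0014^0.54
  = 0.849 * 105 * 0.0702 * 0.028768
  = 0.18 m/s.
Pipe area A = pi*D^2/4 = pi*0.059^2/4 = 0.0027 m^2.
Q = A * V = 0.0027 * 0.18 = 0.0005 m^3/s.

0.0005


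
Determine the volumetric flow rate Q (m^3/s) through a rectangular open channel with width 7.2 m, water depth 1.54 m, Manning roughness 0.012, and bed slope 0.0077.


For a rectangular channel, the cross-sectional area A = b * y = 7.2 * 1.54 = 11.09 m^2.
The wetted perimeter P = b + 2y = 7.2 + 2*1.54 = 10.28 m.
Hydraulic radius R = A/P = 11.09/10.28 = 1.0786 m.
Velocity V = (1/n)*R^(2/3)*S^(1/2) = (1/0.012)*1.0786^(2/3)*0.0077^(1/2) = 7.6908 m/s.
Discharge Q = A * V = 11.09 * 7.6908 = 85.275 m^3/s.

85.275


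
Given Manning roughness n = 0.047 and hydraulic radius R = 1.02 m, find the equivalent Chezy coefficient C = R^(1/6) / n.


The Chezy coefficient relates to Manning's n through C = R^(1/6) / n.
R^(1/6) = 1.02^(1/6) = 1.003306.
C = 1.003306 / 0.047 = 21.35 m^(1/2)/s.

21.35


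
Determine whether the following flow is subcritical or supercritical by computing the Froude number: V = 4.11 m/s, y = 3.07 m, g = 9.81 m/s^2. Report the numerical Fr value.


The Froude number is defined as Fr = V / sqrt(g*y).
g*y = 9.81 * 3.07 = 30.1167.
sqrt(g*y) = sqrt(30.1167) = 5.4879.
Fr = 4.11 / 5.4879 = 0.7489.
Since Fr < 1, the flow is subcritical.

0.7489


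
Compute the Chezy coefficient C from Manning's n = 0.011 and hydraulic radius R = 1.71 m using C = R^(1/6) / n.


The Chezy coefficient relates to Manning's n through C = R^(1/6) / n.
R^(1/6) = 1.71^(1/6) = 1.093535.
C = 1.093535 / 0.011 = 99.41 m^(1/2)/s.

99.41


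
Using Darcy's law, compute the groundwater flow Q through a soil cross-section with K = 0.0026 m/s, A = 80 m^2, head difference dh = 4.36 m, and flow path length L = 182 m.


Darcy's law: Q = K * A * i, where i = dh/L.
Hydraulic gradient i = 4.36 / 182 = 0.023956.
Q = 0.0026 * 80 * 0.023956
  = 0.005 m^3/s.

0.005


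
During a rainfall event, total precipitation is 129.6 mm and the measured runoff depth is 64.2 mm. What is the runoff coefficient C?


The runoff coefficient C = runoff depth / rainfall depth.
C = 64.2 / 129.6
  = 0.4954.

0.4954


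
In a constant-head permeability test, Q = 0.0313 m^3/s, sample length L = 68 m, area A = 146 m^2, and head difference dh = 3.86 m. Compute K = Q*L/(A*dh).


From K = Q*L / (A*dh):
Numerator: Q*L = 0.0313 * 68 = 2.1284.
Denominator: A*dh = 146 * 3.86 = 563.56.
K = 2.1284 / 563.56 = 0.003777 m/s.

0.003777


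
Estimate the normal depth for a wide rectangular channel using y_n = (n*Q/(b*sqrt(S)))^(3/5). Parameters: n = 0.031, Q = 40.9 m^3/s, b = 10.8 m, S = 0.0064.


We use the wide-channel approximation y_n = (n*Q/(b*sqrt(S)))^(3/5).
sqrt(S) = sqrt(0.0064) = 0.08.
Numerator: n*Q = 0.031 * 40.9 = 1.2679.
Denominator: b*sqrt(S) = 10.8 * 0.08 = 0.864.
arg = 1.4675.
y_n = 1.4675^(3/5) = 1.2588 m.

1.2588


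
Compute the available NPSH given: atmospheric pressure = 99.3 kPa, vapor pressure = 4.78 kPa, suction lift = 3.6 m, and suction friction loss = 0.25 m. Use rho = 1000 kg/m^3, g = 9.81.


NPSHa = p_atm/(rho*g) - z_s - hf_s - p_vap/(rho*g).
p_atm/(rho*g) = 99.3*1000 / (1000*9.81) = 10.122 m.
p_vap/(rho*g) = 4.78*1000 / (1000*9.81) = 0.487 m.
NPSHa = 10.122 - 3.6 - 0.25 - 0.487
      = 5.79 m.

5.79


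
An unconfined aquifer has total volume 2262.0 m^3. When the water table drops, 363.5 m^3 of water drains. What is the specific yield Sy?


Specific yield Sy = Volume drained / Total volume.
Sy = 363.5 / 2262.0
   = 0.1607.

0.1607


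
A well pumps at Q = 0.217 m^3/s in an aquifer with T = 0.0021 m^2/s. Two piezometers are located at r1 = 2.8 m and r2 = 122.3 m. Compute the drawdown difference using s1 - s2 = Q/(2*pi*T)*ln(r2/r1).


Thiem equation: s1 - s2 = Q/(2*pi*T) * ln(r2/r1).
ln(r2/r1) = ln(122.3/2.8) = 3.7769.
Q/(2*pi*T) = 0.217 / (2*pi*0.0021) = 0.217 / 0.0132 = 16.446.
s1 - s2 = 16.446 * 3.7769 = 62.1142 m.

62.1142


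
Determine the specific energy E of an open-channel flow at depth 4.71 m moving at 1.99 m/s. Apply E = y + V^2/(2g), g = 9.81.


Specific energy E = y + V^2/(2g).
Velocity head = V^2/(2g) = 1.99^2 / (2*9.81) = 3.9601 / 19.62 = 0.2018 m.
E = 4.71 + 0.2018 = 4.9118 m.

4.9118


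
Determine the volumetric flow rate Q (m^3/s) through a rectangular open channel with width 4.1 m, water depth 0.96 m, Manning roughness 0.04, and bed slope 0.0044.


For a rectangular channel, the cross-sectional area A = b * y = 4.1 * 0.96 = 3.94 m^2.
The wetted perimeter P = b + 2y = 4.1 + 2*0.96 = 6.02 m.
Hydraulic radius R = A/P = 3.94/6.02 = 0.6538 m.
Velocity V = (1/n)*R^(2/3)*S^(1/2) = (1/0.04)*0.6538^(2/3)*0.0044^(1/2) = 1.2492 m/s.
Discharge Q = A * V = 3.94 * 1.2492 = 4.917 m^3/s.

4.917


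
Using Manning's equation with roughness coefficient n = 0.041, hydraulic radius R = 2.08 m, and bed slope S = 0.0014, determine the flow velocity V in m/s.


Manning's equation gives V = (1/n) * R^(2/3) * S^(1/2).
First, compute R^(2/3) = 2.08^(2/3) = 1.6295.
Next, S^(1/2) = 0.0014^(1/2) = 0.037417.
Then 1/n = 1/0.041 = 24.39.
V = 24.39 * 1.6295 * 0.037417 = 1.487 m/s.

1.487


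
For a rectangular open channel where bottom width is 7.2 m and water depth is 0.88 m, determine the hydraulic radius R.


For a rectangular section:
Flow area A = b * y = 7.2 * 0.88 = 6.34 m^2.
Wetted perimeter P = b + 2y = 7.2 + 2*0.88 = 8.96 m.
Hydraulic radius R = A/P = 6.34 / 8.96 = 0.7071 m.

0.7071


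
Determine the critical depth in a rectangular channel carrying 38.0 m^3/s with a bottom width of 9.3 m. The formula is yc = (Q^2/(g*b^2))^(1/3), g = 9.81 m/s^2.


Using yc = (Q^2 / (g * b^2))^(1/3):
Q^2 = 38.0^2 = 1444.0.
g * b^2 = 9.81 * 9.3^2 = 9.81 * 86.49 = 848.47.
Q^2 / (g*b^2) = 1444.0 / 848.47 = 1.7019.
yc = 1.7019^(1/3) = 1.1939 m.

1.1939


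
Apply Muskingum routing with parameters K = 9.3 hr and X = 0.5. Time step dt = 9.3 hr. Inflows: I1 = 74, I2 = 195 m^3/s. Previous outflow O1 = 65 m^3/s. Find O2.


Muskingum coefficients:
denom = 2*K*(1-X) + dt = 2*9.3*(1-0.5) + 9.3 = 18.6.
C0 = (dt - 2*K*X)/denom = (9.3 - 2*9.3*0.5)/18.6 = 0.0.
C1 = (dt + 2*K*X)/denom = (9.3 + 2*9.3*0.5)/18.6 = 1.0.
C2 = (2*K*(1-X) - dt)/denom = 0.0.
O2 = C0*I2 + C1*I1 + C2*O1
   = 0.0*195 + 1.0*74 + 0.0*65
   = 74.0 m^3/s.

74.0


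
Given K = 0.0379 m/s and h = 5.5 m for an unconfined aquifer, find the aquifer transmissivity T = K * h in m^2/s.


Transmissivity is defined as T = K * h.
T = 0.0379 * 5.5
  = 0.2085 m^2/s.

0.2085


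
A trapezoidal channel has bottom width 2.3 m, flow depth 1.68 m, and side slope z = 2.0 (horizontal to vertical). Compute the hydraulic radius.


For a trapezoidal section with side slope z:
A = (b + z*y)*y = (2.3 + 2.0*1.68)*1.68 = 9.509 m^2.
P = b + 2*y*sqrt(1 + z^2) = 2.3 + 2*1.68*sqrt(1 + 2.0^2) = 9.813 m.
R = A/P = 9.509 / 9.813 = 0.969 m.

0.969


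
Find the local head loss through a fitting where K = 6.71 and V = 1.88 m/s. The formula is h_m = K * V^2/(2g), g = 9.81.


Minor loss formula: h_m = K * V^2/(2g).
V^2 = 1.88^2 = 3.5344.
V^2/(2g) = 3.5344 / 19.62 = 0.1801 m.
h_m = 6.71 * 0.1801 = 1.2088 m.

1.2088


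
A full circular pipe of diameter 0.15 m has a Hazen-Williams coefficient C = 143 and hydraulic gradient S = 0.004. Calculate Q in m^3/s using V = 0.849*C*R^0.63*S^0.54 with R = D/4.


For a full circular pipe, R = D/4 = 0.15/4 = 0.0375 m.
V = 0.849 * 143 * 0.0375^0.63 * 0.004^0.54
  = 0.849 * 143 * 0.126369 * 0.050712
  = 0.778 m/s.
Pipe area A = pi*D^2/4 = pi*0.15^2/4 = 0.0177 m^2.
Q = A * V = 0.0177 * 0.778 = 0.0137 m^3/s.

0.0137


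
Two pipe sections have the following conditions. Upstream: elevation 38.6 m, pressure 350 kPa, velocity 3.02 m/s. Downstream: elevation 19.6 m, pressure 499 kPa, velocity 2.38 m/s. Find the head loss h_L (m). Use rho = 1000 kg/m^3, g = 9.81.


Total head at each section: H = z + p/(rho*g) + V^2/(2g).
H1 = 38.6 + 350*1000/(1000*9.81) + 3.02^2/(2*9.81)
   = 38.6 + 35.678 + 0.4649
   = 74.743 m.
H2 = 19.6 + 499*1000/(1000*9.81) + 2.38^2/(2*9.81)
   = 19.6 + 50.866 + 0.2887
   = 70.755 m.
h_L = H1 - H2 = 74.743 - 70.755 = 3.988 m.

3.988


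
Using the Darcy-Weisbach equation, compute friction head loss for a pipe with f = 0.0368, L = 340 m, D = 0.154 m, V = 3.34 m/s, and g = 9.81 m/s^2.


Darcy-Weisbach equation: h_f = f * (L/D) * V^2/(2g).
f * L/D = 0.0368 * 340/0.154 = 81.2468.
V^2/(2g) = 3.34^2 / (2*9.81) = 11.1556 / 19.62 = 0.5686 m.
h_f = 81.2468 * 0.5686 = 46.196 m.

46.196


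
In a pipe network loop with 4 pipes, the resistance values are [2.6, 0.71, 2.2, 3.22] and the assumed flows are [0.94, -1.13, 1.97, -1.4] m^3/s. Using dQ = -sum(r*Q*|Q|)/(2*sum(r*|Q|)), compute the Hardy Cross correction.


Numerator terms (r*Q*|Q|): 2.6*0.94*|0.94| = 2.2974; 0.71*-1.13*|-1.13| = -0.9066; 2.2*1.97*|1.97| = 8.538; 3.22*-1.4*|-1.4| = -6.3112.
Sum of numerator = 3.6175.
Denominator terms (r*|Q|): 2.6*|0.94| = 2.444; 0.71*|-1.13| = 0.8023; 2.2*|1.97| = 4.334; 3.22*|-1.4| = 4.508.
2 * sum of denominator = 2 * 12.0883 = 24.1766.
dQ = -3.6175 / 24.1766 = -0.1496 m^3/s.

-0.1496


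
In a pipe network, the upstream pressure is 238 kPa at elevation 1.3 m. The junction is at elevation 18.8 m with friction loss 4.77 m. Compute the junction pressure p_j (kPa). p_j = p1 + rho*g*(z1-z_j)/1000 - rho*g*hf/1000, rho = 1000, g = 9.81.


Junction pressure: p_j = p1 + rho*g*(z1 - z_j)/1000 - rho*g*hf/1000.
Elevation term = 1000*9.81*(1.3 - 18.8)/1000 = -171.675 kPa.
Friction term = 1000*9.81*4.77/1000 = 46.794 kPa.
p_j = 238 + -171.675 - 46.794 = 19.53 kPa.

19.53


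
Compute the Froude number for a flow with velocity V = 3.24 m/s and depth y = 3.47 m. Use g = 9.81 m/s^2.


The Froude number is defined as Fr = V / sqrt(g*y).
g*y = 9.81 * 3.47 = 34.0407.
sqrt(g*y) = sqrt(34.0407) = 5.8344.
Fr = 3.24 / 5.8344 = 0.5553.

0.5553


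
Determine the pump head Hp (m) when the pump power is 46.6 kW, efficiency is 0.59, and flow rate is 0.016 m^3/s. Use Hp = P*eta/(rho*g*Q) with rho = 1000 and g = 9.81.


Pump head formula: Hp = P * eta / (rho * g * Q).
Numerator: P * eta = 46.6 * 1000 * 0.59 = 27494.0 W.
Denominator: rho * g * Q = 1000 * 9.81 * 0.016 = 156.96.
Hp = 27494.0 / 156.96 = 175.17 m.

175.17


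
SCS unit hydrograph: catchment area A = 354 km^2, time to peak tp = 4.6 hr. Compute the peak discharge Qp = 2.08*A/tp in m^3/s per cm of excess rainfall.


SCS formula: Qp = 2.08 * A / tp.
Qp = 2.08 * 354 / 4.6
   = 736.32 / 4.6
   = 160.07 m^3/s per cm.

160.07


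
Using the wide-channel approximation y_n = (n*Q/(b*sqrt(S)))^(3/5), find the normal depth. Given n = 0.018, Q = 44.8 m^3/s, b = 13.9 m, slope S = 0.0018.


We use the wide-channel approximation y_n = (n*Q/(b*sqrt(S)))^(3/5).
sqrt(S) = sqrt(0.0018) = 0.042426.
Numerator: n*Q = 0.018 * 44.8 = 0.8064.
Denominator: b*sqrt(S) = 13.9 * 0.042426 = 0.589721.
arg = 1.3674.
y_n = 1.3674^(3/5) = 1.2065 m.

1.2065


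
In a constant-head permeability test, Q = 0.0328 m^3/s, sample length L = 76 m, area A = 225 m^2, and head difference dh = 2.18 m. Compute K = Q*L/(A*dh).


From K = Q*L / (A*dh):
Numerator: Q*L = 0.0328 * 76 = 2.4928.
Denominator: A*dh = 225 * 2.18 = 490.5.
K = 2.4928 / 490.5 = 0.005082 m/s.

0.005082


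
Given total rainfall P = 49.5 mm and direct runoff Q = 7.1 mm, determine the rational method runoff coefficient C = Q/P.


The runoff coefficient C = runoff depth / rainfall depth.
C = 7.1 / 49.5
  = 0.1434.

0.1434


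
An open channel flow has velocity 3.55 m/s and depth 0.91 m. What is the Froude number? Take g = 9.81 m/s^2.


The Froude number is defined as Fr = V / sqrt(g*y).
g*y = 9.81 * 0.91 = 8.9271.
sqrt(g*y) = sqrt(8.9271) = 2.9878.
Fr = 3.55 / 2.9878 = 1.1882.

1.1882


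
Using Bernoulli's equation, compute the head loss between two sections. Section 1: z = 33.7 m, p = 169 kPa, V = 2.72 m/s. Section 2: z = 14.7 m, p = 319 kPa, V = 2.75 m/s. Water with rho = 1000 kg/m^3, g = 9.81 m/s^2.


Total head at each section: H = z + p/(rho*g) + V^2/(2g).
H1 = 33.7 + 169*1000/(1000*9.81) + 2.72^2/(2*9.81)
   = 33.7 + 17.227 + 0.3771
   = 51.304 m.
H2 = 14.7 + 319*1000/(1000*9.81) + 2.75^2/(2*9.81)
   = 14.7 + 32.518 + 0.3854
   = 47.603 m.
h_L = H1 - H2 = 51.304 - 47.603 = 3.701 m.

3.701


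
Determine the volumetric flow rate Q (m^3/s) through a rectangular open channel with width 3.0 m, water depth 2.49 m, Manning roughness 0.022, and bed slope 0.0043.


For a rectangular channel, the cross-sectional area A = b * y = 3.0 * 2.49 = 7.47 m^2.
The wetted perimeter P = b + 2y = 3.0 + 2*2.49 = 7.98 m.
Hydraulic radius R = A/P = 7.47/7.98 = 0.9361 m.
Velocity V = (1/n)*R^(2/3)*S^(1/2) = (1/0.022)*0.9361^(2/3)*0.0043^(1/2) = 2.8523 m/s.
Discharge Q = A * V = 7.47 * 2.8523 = 21.306 m^3/s.

21.306
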